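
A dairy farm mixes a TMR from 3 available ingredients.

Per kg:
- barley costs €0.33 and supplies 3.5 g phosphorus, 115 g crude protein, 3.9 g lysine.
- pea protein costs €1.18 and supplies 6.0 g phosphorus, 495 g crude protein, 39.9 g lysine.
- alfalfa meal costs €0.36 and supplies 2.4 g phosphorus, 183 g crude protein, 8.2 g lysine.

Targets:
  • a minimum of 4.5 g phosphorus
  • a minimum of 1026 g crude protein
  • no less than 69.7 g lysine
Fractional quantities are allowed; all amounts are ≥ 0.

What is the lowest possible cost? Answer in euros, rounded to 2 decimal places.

€2.29

Set it up as a linear program. Let x1 = kg of barley, x2 = kg of pea protein, x3 = kg of alfalfa meal.
min 0.33x1 + 1.18x2 + 0.36x3 with:
  3.5x1 + 6x2 + 2.4x3 ≥ 4.5   (phosphorus)
  115x1 + 495x2 + 183x3 ≥ 1026   (crude protein)
  3.9x1 + 39.9x2 + 8.2x3 ≥ 69.7   (lysine)
  x1, x2, x3 ≥ 0.
The cheapest feasible vertex uses only pea protein, alfalfa meal; barley is not used. Binding constraints: crude protein and lysine.
So pea protein = 1.339 kg, alfalfa meal = 1.985 kg.
Cost = 1.18·1.339 + 0.36·1.985 = 2.2946.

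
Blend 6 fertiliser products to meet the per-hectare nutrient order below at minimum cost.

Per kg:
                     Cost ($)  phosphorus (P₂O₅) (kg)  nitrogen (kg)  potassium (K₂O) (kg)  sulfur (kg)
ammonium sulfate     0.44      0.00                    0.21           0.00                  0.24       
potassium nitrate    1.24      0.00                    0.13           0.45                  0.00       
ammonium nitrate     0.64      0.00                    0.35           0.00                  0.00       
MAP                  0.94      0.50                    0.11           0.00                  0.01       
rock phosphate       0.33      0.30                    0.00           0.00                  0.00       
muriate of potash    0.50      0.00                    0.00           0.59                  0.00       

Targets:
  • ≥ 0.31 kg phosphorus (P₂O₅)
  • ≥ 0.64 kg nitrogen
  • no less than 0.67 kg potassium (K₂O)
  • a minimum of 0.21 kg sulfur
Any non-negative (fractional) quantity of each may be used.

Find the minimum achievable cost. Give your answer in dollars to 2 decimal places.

This is a linear program. Let x1 = kg of ammonium sulfate, x2 = kg of potassium nitrate, x3 = kg of ammonium nitrate, x4 = kg of MAP, x5 = kg of rock phosphate, x6 = kg of muriate of potash.
Minimise 0.44x1 + 1.24x2 + 0.64x3 + 0.94x4 + 0.33x5 + 0.5x6 s.t.:
  0.5x4 + 0.3x5 ≥ 0.31   (phosphorus (P₂O₅))
  0.21x1 + 0.13x2 + 0.35x3 + 0.11x4 ≥ 0.64   (nitrogen)
  0.45x2 + 0.59x6 ≥ 0.67   (potassium (K₂O))
  0.24x1 + 0.01x4 ≥ 0.21   (sulfur)
  x1, x2, x3, x4, x5, x6 ≥ 0.
At the optimum only ammonium sulfate, ammonium nitrate, rock phosphate, muriate of potash are positive (potassium nitrate, MAP = 0). There the phosphorus (P₂O₅), nitrogen, potassium (K₂O), sulfur constraints are tight.
That vertex is x1 = 0.875, x3 = 1.304, x5 = 1.033, x6 = 1.136.
Total cost: 0.44·0.875 + 0.64·1.304 + 0.33·1.033 + 0.5·1.136 = 2.1285.

$2.13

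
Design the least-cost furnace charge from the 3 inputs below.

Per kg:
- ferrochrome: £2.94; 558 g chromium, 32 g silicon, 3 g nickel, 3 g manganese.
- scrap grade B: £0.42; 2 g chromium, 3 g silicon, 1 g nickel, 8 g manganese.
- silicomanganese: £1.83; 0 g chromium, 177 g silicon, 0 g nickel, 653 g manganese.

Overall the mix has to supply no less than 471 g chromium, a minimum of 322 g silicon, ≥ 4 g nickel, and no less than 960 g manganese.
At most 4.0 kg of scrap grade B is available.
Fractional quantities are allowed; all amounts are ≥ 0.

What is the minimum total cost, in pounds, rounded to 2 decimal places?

Set it up as a linear program. Let x1 = kg of ferrochrome, x2 = kg of scrap grade B, x3 = kg of silicomanganese.
Minimise 2.94x1 + 0.42x2 + 1.83x3 with:
  558x1 + 2x2 ≥ 471   (chromium)
  32x1 + 3x2 + 177x3 ≥ 322   (silicon)
  3x1 + 1x2 ≥ 4   (nickel)
  3x1 + 8x2 + 653x3 ≥ 960   (manganese)
  x2 ≤ 4
  x1, x2, x3 ≥ 0.
The optimal mix uses every input. The chromium, silicon, nickel requirements are met with equality.
Solving gives x1 = 0.8388, x2 = 1.484, x3 = 1.642.
Cost = 2.94·0.8388 + 0.42·1.484 + 1.83·1.642 = 6.0942.

£6.09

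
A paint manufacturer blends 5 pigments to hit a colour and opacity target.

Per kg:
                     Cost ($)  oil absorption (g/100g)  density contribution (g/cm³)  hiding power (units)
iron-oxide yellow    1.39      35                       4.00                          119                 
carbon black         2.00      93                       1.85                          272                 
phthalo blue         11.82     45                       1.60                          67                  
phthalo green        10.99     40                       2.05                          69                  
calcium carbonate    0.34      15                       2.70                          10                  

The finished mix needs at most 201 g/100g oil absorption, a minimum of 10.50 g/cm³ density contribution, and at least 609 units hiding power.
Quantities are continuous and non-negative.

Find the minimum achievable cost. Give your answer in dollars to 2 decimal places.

Treat it as an LP. Let x1 = kg of iron-oxide yellow, x2 = kg of carbon black, x3 = kg of phthalo blue, x4 = kg of phthalo green, x5 = kg of calcium carbonate.
min 1.39x1 + 2x2 + 11.82x3 + 10.99x4 + 0.34x5 s.t.:
  35x1 + 93x2 + 45x3 + 40x4 + 15x5 ≤ 201   (oil absorption)
  4x1 + 1.85x2 + 1.6x3 + 2.05x4 + 2.7x5 ≥ 10.5   (density contribution)
  119x1 + 272x2 + 67x3 + 69x4 + 10x5 ≥ 609   (hiding power)
  x1, x2, x3, x4, x5 ≥ 0.
At the optimum only iron-oxide yellow, carbon black, calcium carbonate are positive (phthalo blue, phthalo green = 0). Binding constraints: oil absorption, density contribution, hiding power.
Solving gives x1 = 1.784, x2 = 1.449, x5 = 0.2525.
Total cost: 1.39·1.784 + 2·1.449 + 0.34·0.2525 = 5.4636.

$5.46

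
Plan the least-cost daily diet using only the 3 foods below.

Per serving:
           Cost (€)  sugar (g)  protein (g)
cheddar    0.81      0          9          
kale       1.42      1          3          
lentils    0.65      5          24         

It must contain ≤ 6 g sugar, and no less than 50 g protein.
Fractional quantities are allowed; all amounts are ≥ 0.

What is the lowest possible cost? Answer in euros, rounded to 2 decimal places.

Let x1 = servings of cheddar, x2 = servings of kale, x3 = servings of lentils.
Minimise 0.81x1 + 1.42x2 + 0.65x3 subject to:
  1x2 + 5x3 ≤ 6   (sugar)
  9x1 + 3x2 + 24x3 ≥ 50   (protein)
  x1, x2, x3 ≥ 0.
The cheapest feasible vertex uses only cheddar, lentils; kale is not used. Binding constraints: sugar and protein.
So cheddar = 2.356 servings, lentils = 1.2 servings.
Hence cost = 0.81·2.356 + 0.65·1.2 = €2.6884.

€2.69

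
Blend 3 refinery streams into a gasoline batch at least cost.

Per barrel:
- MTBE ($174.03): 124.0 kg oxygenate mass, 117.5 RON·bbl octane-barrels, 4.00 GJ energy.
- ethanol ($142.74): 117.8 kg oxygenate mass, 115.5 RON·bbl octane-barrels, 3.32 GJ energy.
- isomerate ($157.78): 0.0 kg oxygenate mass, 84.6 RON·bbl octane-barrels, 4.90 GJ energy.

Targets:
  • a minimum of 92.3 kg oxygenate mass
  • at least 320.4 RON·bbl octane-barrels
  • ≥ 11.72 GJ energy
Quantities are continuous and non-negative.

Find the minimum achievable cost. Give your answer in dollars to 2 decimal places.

$450.10

Set it up as a linear program. Let x1 = barrels of MTBE, x2 = barrels of ethanol, x3 = barrels of isomerate.
min 174.03x1 + 142.74x2 + 157.78x3 s.t.:
  124x1 + 117.8x2 ≥ 92.3   (oxygenate mass)
  117.5x1 + 115.5x2 + 84.6x3 ≥ 320.4   (octane-barrels)
  4x1 + 3.32x2 + 4.9x3 ≥ 11.72   (energy)
  x1, x2, x3 ≥ 0.
At the optimum only ethanol, isomerate are positive (MTBE = 0). The octane-barrels and energy requirements are met with equality.
So ethanol = 2.0291 barrels, isomerate = 1.017 barrels.
Cost = 142.74·2.0291 + 157.78·1.017 = 450.0960.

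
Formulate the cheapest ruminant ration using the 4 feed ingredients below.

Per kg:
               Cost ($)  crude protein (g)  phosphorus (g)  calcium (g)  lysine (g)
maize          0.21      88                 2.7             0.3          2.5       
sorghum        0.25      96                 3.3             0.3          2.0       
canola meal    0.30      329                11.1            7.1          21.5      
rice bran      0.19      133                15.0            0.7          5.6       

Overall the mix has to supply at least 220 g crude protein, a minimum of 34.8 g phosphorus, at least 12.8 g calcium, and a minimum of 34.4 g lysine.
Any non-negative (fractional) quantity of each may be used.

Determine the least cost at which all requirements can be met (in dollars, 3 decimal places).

This is a linear program. Let x1 = kg of maize, x2 = kg of sorghum, x3 = kg of canola meal, x4 = kg of rice bran.
min 0.21x1 + 0.25x2 + 0.3x3 + 0.19x4 s.t.:
  88x1 + 96x2 + 329x3 + 133x4 ≥ 220   (crude protein)
  2.7x1 + 3.3x2 + 11.1x3 + 15x4 ≥ 34.8   (phosphorus)
  0.3x1 + 0.3x2 + 7.1x3 + 0.7x4 ≥ 12.8   (calcium)
  2.5x1 + 2x2 + 21.5x3 + 5.6x4 ≥ 34.4   (lysine)
  x1, x2, x3, x4 ≥ 0.
At the optimum only canola meal, rice bran are positive (maize, sorghum = 0). The phosphorus and calcium requirements are met with equality.
That vertex is x3 = 1.698, x4 = 1.0635.
Total cost: 0.3·1.698 + 0.19·1.0635 = 0.71147.

$0.711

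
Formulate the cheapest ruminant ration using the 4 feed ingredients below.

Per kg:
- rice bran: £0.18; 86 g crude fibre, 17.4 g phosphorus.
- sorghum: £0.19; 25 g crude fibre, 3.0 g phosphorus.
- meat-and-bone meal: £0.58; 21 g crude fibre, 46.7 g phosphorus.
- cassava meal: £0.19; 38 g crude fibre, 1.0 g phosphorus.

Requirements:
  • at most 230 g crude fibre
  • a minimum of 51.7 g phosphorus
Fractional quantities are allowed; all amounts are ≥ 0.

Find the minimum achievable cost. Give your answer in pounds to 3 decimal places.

£0.547

Let x1 = kg of rice bran, x2 = kg of sorghum, x3 = kg of meat-and-bone meal, x4 = kg of cassava meal.
Minimise 0.18x1 + 0.19x2 + 0.58x3 + 0.19x4 s.t.:
  86x1 + 25x2 + 21x3 + 38x4 ≤ 230   (crude fibre)
  17.4x1 + 3x2 + 46.7x3 + 1x4 ≥ 51.7   (phosphorus)
  x1, x2, x3, x4 ≥ 0.
The optimal basis is {rice bran, meat-and-bone meal}; sorghum, cassava meal drop out. There the crude fibre and phosphorus constraints are tight.
That vertex is x1 = 2.645, x3 = 0.1217.
Objective = 0.18·2.645 + 0.58·0.1217 = 0.54669.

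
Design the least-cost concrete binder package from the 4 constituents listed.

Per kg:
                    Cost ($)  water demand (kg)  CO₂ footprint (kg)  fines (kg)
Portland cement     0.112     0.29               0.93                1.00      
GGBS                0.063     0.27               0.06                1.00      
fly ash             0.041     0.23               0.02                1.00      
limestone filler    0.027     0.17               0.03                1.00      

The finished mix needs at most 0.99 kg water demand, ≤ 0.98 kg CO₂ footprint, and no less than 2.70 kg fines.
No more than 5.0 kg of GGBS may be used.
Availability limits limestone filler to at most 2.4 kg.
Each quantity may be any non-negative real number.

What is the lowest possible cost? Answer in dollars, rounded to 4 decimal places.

Let x1 = kg of Portland cement, x2 = kg of GGBS, x3 = kg of fly ash, x4 = kg of limestone filler.
Minimize 0.112x1 + 0.063x2 + 0.041x3 + 0.027x4 s.t.:
  0.29x1 + 0.27x2 + 0.23x3 + 0.17x4 ≤ 0.99   (water demand)
  0.93x1 + 0.06x2 + 0.02x3 + 0.03x4 ≤ 0.98   (CO₂ footprint)
  1x1 + 1x2 + 1x3 + 1x4 ≥ 2.7   (fines)
  x2 ≤ 5
  x4 ≤ 2.4
  x1, x2, x3, x4 ≥ 0.
At the optimum only fly ash, limestone filler are positive (Portland cement, GGBS = 0). The fines and the limestone filler cap requirements are met with equality.
So fly ash = 0.3 kg, limestone filler = 2.4 kg.
Objective = 0.041·0.3 + 0.027·2.4 = 0.077100.

$0.0771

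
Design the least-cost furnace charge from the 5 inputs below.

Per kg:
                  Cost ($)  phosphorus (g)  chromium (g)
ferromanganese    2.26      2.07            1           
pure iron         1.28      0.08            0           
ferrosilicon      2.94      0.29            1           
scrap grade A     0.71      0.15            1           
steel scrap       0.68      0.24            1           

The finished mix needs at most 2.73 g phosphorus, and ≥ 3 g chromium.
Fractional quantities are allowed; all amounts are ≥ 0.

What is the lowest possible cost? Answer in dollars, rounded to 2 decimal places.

Let x1 = kg of ferromanganese, x2 = kg of pure iron, x3 = kg of ferrosilicon, x4 = kg of scrap grade A, x5 = kg of steel scrap.
Minimize 2.26x1 + 1.28x2 + 2.94x3 + 0.71x4 + 0.68x5 s.t.:
  2.07x1 + 0.08x2 + 0.29x3 + 0.15x4 + 0.24x5 ≤ 2.73   (phosphorus)
  1x1 + 1x3 + 1x4 + 1x5 ≥ 3   (chromium)
  x1, x2, x3, x4, x5 ≥ 0.
The optimal basis is {steel scrap}; ferromanganese, pure iron, ferrosilicon, scrap grade A drop out. The chromium requirement is met with equality.
Solving gives x5 = 3.
Objective = 0.68·3 = 2.0400.

$2.04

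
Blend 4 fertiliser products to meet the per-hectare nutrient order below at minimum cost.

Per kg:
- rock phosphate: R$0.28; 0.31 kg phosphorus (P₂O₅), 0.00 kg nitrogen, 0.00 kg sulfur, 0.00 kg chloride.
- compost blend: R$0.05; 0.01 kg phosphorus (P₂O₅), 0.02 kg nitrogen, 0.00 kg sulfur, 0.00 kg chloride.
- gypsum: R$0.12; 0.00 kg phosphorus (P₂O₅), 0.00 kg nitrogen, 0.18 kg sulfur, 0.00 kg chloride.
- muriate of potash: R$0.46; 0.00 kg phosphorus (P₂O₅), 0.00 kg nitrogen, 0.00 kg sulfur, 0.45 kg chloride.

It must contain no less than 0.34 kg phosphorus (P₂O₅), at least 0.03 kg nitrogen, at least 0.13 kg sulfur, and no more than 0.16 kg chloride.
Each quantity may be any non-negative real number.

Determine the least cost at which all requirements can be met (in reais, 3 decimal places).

Let x1 = kg of rock phosphate, x2 = kg of compost blend, x3 = kg of gypsum, x4 = kg of muriate of potash.
Minimize 0.28x1 + 0.05x2 + 0.12x3 + 0.46x4 with:
  0.31x1 + 0.01x2 ≥ 0.34   (phosphorus (P₂O₅))
  0.02x2 ≥ 0.03   (nitrogen)
  0.18x3 ≥ 0.13   (sulfur)
  0.45x4 ≤ 0.16   (chloride)
  x1, x2, x3, x4 ≥ 0.
The optimal basis is {rock phosphate, compost blend, gypsum}; muriate of potash drops out. The phosphorus (P₂O₅), nitrogen, sulfur requirements are met with equality.
So rock phosphate = 1.048 kg, compost blend = 1.5 kg, gypsum = 0.7222 kg.
Objective = 0.28·1.048 + 0.05·1.5 + 0.12·0.7222 = 0.45510.

R$0.455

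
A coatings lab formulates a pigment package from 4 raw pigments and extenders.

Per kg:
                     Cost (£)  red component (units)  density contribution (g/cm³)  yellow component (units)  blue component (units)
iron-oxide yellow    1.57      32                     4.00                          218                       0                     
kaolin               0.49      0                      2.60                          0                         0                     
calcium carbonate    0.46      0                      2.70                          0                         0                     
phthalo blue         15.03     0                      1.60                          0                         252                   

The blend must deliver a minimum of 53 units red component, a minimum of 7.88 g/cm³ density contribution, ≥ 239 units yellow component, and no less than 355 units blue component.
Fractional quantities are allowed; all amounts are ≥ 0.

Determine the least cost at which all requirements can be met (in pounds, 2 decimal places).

Let x1 = kg of iron-oxide yellow, x2 = kg of kaolin, x3 = kg of calcium carbonate, x4 = kg of phthalo blue.
Minimise 1.57x1 + 0.49x2 + 0.46x3 + 15.03x4 with:
  32x1 ≥ 53   (red component)
  4x1 + 2.6x2 + 2.7x3 + 1.6x4 ≥ 7.88   (density contribution)
  218x1 ≥ 239   (yellow component)
  252x4 ≥ 355   (blue component)
  x1, x2, x3, x4 ≥ 0.
The optimal basis is {iron-oxide yellow, phthalo blue}; kaolin, calcium carbonate drop out. There the red component and blue component constraints are tight.
So iron-oxide yellow = 1.6562 kg, phthalo blue = 1.4087 kg.
Cost = 1.57·1.6562 + 15.03·1.4087 = 23.7730.

£23.77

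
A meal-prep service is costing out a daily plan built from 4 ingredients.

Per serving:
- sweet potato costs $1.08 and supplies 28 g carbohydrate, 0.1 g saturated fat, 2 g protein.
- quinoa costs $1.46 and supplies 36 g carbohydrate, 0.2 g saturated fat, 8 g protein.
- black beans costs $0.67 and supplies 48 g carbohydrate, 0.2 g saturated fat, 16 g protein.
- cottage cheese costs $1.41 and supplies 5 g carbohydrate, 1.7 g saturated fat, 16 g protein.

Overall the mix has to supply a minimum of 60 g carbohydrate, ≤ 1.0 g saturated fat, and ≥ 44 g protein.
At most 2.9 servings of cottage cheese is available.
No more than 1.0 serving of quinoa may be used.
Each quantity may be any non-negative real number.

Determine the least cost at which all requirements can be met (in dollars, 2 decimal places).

Treat it as an LP. Let x1 = servings of sweet potato, x2 = servings of quinoa, x3 = servings of black beans, x4 = servings of cottage cheese.
Minimise 1.08x1 + 1.46x2 + 0.67x3 + 1.41x4 subject to:
  28x1 + 36x2 + 48x3 + 5x4 ≥ 60   (carbohydrate)
  0.1x1 + 0.2x2 + 0.2x3 + 1.7x4 ≤ 1   (saturated fat)
  2x1 + 8x2 + 16x3 + 16x4 ≥ 44   (protein)
  x4 ≤ 2.9
  x2 ≤ 1
  x1, x2, x3, x4 ≥ 0.
At the optimum only black beans is positive (sweet potato, quinoa, cottage cheese = 0). Binding constraint: protein.
Solving gives x3 = 2.75.
Cost = 0.67·2.75 = 1.8425.

$1.84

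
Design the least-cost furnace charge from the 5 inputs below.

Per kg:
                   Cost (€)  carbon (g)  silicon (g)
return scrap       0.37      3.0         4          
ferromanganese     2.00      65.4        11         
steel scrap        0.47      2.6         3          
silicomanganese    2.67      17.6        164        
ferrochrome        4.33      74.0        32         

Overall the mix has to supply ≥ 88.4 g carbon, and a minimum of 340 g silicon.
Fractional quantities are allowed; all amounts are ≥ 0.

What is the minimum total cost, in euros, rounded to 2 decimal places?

€7.01

Let x1 = kg of return scrap, x2 = kg of ferromanganese, x3 = kg of steel scrap, x4 = kg of silicomanganese, x5 = kg of ferrochrome.
min 0.37x1 + 2x2 + 0.47x3 + 2.67x4 + 4.33x5 with:
  3x1 + 65.4x2 + 2.6x3 + 17.6x4 + 74x5 ≥ 88.4   (carbon)
  4x1 + 11x2 + 3x3 + 164x4 + 32x5 ≥ 340   (silicon)
  x1, x2, x3, x4, x5 ≥ 0.
The optimal basis is {ferromanganese, silicomanganese}; return scrap, steel scrap, ferrochrome drop out. Binding constraints: carbon and silicon.
Optimal quantities: ferromanganese = 0.8084 kg, silicomanganese = 2.019 kg.
Hence cost = 2·0.8084 + 2.67·2.019 = €7.0075.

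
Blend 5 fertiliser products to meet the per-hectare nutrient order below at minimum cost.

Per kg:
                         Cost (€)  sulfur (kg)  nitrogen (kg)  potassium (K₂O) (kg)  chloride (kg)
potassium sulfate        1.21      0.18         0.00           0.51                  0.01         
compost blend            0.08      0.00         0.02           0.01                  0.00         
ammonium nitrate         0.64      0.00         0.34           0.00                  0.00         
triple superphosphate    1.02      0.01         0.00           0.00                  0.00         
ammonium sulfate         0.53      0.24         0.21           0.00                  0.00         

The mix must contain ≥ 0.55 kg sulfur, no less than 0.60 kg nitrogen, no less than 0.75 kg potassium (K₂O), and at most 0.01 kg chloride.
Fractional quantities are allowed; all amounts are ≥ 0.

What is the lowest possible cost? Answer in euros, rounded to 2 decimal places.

€3.95

Let x1 = kg of potassium sulfate, x2 = kg of compost blend, x3 = kg of ammonium nitrate, x4 = kg of triple superphosphate, x5 = kg of ammonium sulfate.
Minimize 1.21x1 + 0.08x2 + 0.64x3 + 1.02x4 + 0.53x5 with:
  0.18x1 + 0.01x4 + 0.24x5 ≥ 0.55   (sulfur)
  0.02x2 + 0.34x3 + 0.21x5 ≥ 0.6   (nitrogen)
  0.51x1 + 0.01x2 ≥ 0.75   (potassium (K₂O))
  0.01x1 ≤ 0.01   (chloride)
  x1, x2, x3, x4, x5 ≥ 0.
The minimum-cost mix takes nothing from ammonium nitrate, triple superphosphate — only potassium sulfate, compost blend, ammonium sulfate. The sulfur, potassium (K₂O), chloride requirements are met with equality.
So potassium sulfate = 1 kg, compost blend = 24 kg, ammonium sulfate = 1.542 kg.
Hence cost = 1.21·1 + 0.08·24 + 0.53·1.542 = €3.9473.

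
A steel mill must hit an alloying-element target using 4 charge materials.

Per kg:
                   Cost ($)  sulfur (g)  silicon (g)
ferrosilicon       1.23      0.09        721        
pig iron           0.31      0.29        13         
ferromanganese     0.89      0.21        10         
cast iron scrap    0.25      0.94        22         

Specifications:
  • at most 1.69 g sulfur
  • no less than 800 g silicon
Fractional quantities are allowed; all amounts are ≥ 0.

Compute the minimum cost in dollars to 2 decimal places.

Treat it as an LP. Let x1 = kg of ferrosilicon, x2 = kg of pig iron, x3 = kg of ferromanganese, x4 = kg of cast iron scrap.
Minimize 1.23x1 + 0.31x2 + 0.89x3 + 0.25x4 subject to:
  0.09x1 + 0.29x2 + 0.21x3 + 0.94x4 ≤ 1.69   (sulfur)
  721x1 + 13x2 + 10x3 + 22x4 ≥ 800   (silicon)
  x1, x2, x3, x4 ≥ 0.
At the optimum only ferrosilicon is positive (pig iron, ferromanganese, cast iron scrap = 0). The silicon requirement is met with equality.
Optimal quantities: ferrosilicon = 1.1096 kg.
Hence cost = 1.23·1.1096 = $1.3648.

$1.36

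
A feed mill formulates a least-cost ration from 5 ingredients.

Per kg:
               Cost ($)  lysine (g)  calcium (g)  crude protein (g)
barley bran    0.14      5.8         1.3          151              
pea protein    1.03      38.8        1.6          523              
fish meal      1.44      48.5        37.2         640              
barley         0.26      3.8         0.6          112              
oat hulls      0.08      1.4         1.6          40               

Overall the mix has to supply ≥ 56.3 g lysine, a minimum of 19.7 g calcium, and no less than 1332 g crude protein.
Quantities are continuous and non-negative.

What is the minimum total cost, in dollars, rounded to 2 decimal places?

Set it up as a linear program. Let x1 = kg of barley bran, x2 = kg of pea protein, x3 = kg of fish meal, x4 = kg of barley, x5 = kg of oat hulls.
min 0.14x1 + 1.03x2 + 1.44x3 + 0.26x4 + 0.08x5 s.t.:
  5.8x1 + 38.8x2 + 48.5x3 + 3.8x4 + 1.4x5 ≥ 56.3   (lysine)
  1.3x1 + 1.6x2 + 37.2x3 + 0.6x4 + 1.6x5 ≥ 19.7   (calcium)
  151x1 + 523x2 + 640x3 + 112x4 + 40x5 ≥ 1332   (crude protein)
  x1, x2, x3, x4, x5 ≥ 0.
The cheapest feasible vertex uses only barley bran, fish meal; pea protein, barley, oat hulls are not used. There the calcium and crude protein constraints are tight.
Solving gives x1 = 7.72, x3 = 0.2598.
Cost = 0.14·7.72 + 1.44·0.2598 = 1.4549.

$1.45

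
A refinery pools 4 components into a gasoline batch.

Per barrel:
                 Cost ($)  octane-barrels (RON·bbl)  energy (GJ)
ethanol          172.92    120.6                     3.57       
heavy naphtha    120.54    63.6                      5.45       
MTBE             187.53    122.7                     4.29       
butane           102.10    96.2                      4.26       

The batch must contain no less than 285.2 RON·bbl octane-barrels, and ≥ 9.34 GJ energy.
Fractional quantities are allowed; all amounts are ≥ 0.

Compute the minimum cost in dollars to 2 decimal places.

Let x1 = barrels of ethanol, x2 = barrels of heavy naphtha, x3 = barrels of MTBE, x4 = barrels of butane.
Minimize 172.92x1 + 120.54x2 + 187.53x3 + 102.1x4 s.t.:
  120.6x1 + 63.6x2 + 122.7x3 + 96.2x4 ≥ 285.2   (octane-barrels)
  3.57x1 + 5.45x2 + 4.29x3 + 4.26x4 ≥ 9.34   (energy)
  x1, x2, x3, x4 ≥ 0.
The cheapest feasible vertex uses only butane; ethanol, heavy naphtha, MTBE are not used. There the octane-barrels constraint is tight.
Solving gives x4 = 2.96466.
Hence cost = 102.1·2.96466 = $302.6918.

$302.69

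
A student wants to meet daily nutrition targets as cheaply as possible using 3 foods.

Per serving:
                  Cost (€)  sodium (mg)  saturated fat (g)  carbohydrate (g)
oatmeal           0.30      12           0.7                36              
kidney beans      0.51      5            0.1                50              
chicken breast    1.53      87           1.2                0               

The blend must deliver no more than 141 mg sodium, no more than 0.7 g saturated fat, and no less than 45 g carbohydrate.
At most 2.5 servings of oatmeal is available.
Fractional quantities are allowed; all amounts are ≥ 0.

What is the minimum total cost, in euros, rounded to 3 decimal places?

€0.394

Set it up as a linear program. Let x1 = servings of oatmeal, x2 = servings of kidney beans, x3 = servings of chicken breast.
Minimize 0.3x1 + 0.51x2 + 1.53x3 s.t.:
  12x1 + 5x2 + 87x3 ≤ 141   (sodium)
  0.7x1 + 0.1x2 + 1.2x3 ≤ 0.7   (saturated fat)
  36x1 + 50x2 ≥ 45   (carbohydrate)
  x1 ≤ 2.5
  x1, x2, x3 ≥ 0.
The cheapest feasible vertex uses only oatmeal, kidney beans; chicken breast is not used. Binding constraints: saturated fat and carbohydrate.
Optimal quantities: oatmeal = 0.9713 servings, kidney beans = 0.2006 servings.
Hence cost = 0.3·0.9713 + 0.51·0.2006 = €0.39370.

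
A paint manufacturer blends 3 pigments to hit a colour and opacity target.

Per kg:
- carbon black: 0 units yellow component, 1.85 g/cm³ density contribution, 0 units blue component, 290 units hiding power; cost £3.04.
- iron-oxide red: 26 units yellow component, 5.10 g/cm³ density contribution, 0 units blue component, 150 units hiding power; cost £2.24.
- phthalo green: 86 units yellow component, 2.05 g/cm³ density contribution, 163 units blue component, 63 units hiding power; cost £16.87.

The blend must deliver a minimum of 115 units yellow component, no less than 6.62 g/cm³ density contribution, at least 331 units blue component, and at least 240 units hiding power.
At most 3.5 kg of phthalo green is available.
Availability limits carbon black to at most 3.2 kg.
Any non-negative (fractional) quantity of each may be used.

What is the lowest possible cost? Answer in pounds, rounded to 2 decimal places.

£35.71

Set it up as a linear program. Let x1 = kg of carbon black, x2 = kg of iron-oxide red, x3 = kg of phthalo green.
Minimize 3.04x1 + 2.24x2 + 16.87x3 subject to:
  26x2 + 86x3 ≥ 115   (yellow component)
  1.85x1 + 5.1x2 + 2.05x3 ≥ 6.62   (density contribution)
  163x3 ≥ 331   (blue component)
  290x1 + 150x2 + 63x3 ≥ 240   (hiding power)
  x3 ≤ 3.5
  x1 ≤ 3.2
  x1, x2, x3 ≥ 0.
The optimal mix uses every input. The density contribution, blue component, hiding power requirements are met with equality.
That vertex is x1 = 0.16894, x2 = 0.42051, x3 = 2.0307.
Total cost: 3.04·0.16894 + 2.24·0.42051 + 16.87·2.0307 = 35.7134.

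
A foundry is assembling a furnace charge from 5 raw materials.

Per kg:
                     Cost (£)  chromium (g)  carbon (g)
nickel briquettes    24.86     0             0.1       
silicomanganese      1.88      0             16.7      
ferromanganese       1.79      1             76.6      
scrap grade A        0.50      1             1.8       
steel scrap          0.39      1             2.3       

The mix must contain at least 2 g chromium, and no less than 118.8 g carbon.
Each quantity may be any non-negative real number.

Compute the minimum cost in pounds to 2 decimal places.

Let x1 = kg of nickel briquettes, x2 = kg of silicomanganese, x3 = kg of ferromanganese, x4 = kg of scrap grade A, x5 = kg of steel scrap.
Minimise 24.86x1 + 1.88x2 + 1.79x3 + 0.5x4 + 0.39x5 subject to:
  1x3 + 1x4 + 1x5 ≥ 2   (chromium)
  0.1x1 + 16.7x2 + 76.6x3 + 1.8x4 + 2.3x5 ≥ 118.8   (carbon)
  x1, x2, x3, x4, x5 ≥ 0.
The optimal basis is {ferromanganese, steel scrap}; nickel briquettes, silicomanganese, scrap grade A drop out. Binding constraints: chromium and carbon.
That vertex is x3 = 1.537, x5 = 0.463.
Objective = 1.79·1.537 + 0.39·0.463 = 2.9318.

£2.93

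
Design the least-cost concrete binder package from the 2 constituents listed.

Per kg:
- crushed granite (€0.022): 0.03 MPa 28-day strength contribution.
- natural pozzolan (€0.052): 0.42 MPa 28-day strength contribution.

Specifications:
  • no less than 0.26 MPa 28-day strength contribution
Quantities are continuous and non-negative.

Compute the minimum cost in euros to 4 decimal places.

€0.0322

Let x1 = kg of crushed granite, x2 = kg of natural pozzolan.
min 0.022x1 + 0.052x2 s.t.:
  0.03x1 + 0.42x2 ≥ 0.26   (28-day strength contribution)
  x1, x2 ≥ 0.
The cheapest feasible vertex uses only natural pozzolan; crushed granite is not used. The 28-day strength contribution requirement is met with equality.
Optimal quantities: natural pozzolan = 0.619 kg.
Hence cost = 0.052·0.619 = €0.032188.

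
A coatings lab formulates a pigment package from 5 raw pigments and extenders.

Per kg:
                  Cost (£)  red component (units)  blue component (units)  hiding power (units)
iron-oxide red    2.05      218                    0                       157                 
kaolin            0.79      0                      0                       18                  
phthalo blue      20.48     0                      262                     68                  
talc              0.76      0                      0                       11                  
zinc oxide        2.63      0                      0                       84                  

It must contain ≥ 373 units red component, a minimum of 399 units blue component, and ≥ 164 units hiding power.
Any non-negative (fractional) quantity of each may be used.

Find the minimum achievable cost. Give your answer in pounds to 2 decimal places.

£34.70

Let x1 = kg of iron-oxide red, x2 = kg of kaolin, x3 = kg of phthalo blue, x4 = kg of talc, x5 = kg of zinc oxide.
min 2.05x1 + 0.79x2 + 20.48x3 + 0.76x4 + 2.63x5 subject to:
  218x1 ≥ 373   (red component)
  262x3 ≥ 399   (blue component)
  157x1 + 18x2 + 68x3 + 11x4 + 84x5 ≥ 164   (hiding power)
  x1, x2, x3, x4, x5 ≥ 0.
The cheapest feasible vertex uses only iron-oxide red, phthalo blue; kaolin, talc, zinc oxide are not used. There the red component and blue component constraints are tight.
So iron-oxide red = 1.711 kg, phthalo blue = 1.523 kg.
Objective = 2.05·1.711 + 20.48·1.523 = 34.6986.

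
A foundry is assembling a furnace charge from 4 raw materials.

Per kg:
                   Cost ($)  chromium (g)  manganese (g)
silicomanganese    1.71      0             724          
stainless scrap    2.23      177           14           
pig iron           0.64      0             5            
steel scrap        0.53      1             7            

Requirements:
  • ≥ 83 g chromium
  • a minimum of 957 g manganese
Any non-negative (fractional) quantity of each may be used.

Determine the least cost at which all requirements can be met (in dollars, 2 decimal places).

$3.29

Let x1 = kg of silicomanganese, x2 = kg of stainless scrap, x3 = kg of pig iron, x4 = kg of steel scrap.
min 1.71x1 + 2.23x2 + 0.64x3 + 0.53x4 s.t.:
  177x2 + 1x4 ≥ 83   (chromium)
  724x1 + 14x2 + 5x3 + 7x4 ≥ 957   (manganese)
  x1, x2, x3, x4 ≥ 0.
The cheapest feasible vertex uses only silicomanganese, stainless scrap; pig iron, steel scrap are not used. There the chromium and manganese constraints are tight.
That vertex is x1 = 1.313, x2 = 0.4689.
Cost = 1.71·1.313 + 2.23·0.4689 = 3.2909.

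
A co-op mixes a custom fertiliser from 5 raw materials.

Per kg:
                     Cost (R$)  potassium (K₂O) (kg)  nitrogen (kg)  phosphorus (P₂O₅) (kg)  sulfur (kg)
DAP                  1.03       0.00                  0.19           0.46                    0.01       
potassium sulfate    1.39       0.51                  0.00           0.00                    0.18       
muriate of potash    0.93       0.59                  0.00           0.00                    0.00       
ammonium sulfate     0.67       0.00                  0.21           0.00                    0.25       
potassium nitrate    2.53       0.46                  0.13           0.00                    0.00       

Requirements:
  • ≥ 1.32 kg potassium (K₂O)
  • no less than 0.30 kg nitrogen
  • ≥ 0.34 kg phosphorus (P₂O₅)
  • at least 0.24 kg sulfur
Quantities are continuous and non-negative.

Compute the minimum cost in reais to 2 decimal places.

R$3.47

Set it up as a linear program. Let x1 = kg of DAP, x2 = kg of potassium sulfate, x3 = kg of muriate of potash, x4 = kg of ammonium sulfate, x5 = kg of potassium nitrate.
Minimise 1.03x1 + 1.39x2 + 0.93x3 + 0.67x4 + 2.53x5 with:
  0.51x2 + 0.59x3 + 0.46x5 ≥ 1.32   (potassium (K₂O))
  0.19x1 + 0.21x4 + 0.13x5 ≥ 0.3   (nitrogen)
  0.46x1 ≥ 0.34   (phosphorus (P₂O₅))
  0.01x1 + 0.18x2 + 0.25x4 ≥ 0.24   (sulfur)
  x1, x2, x3, x4, x5 ≥ 0.
The optimal basis is {DAP, muriate of potash, ammonium sulfate}; potassium sulfate, potassium nitrate drop out. Binding constraints: potassium (K₂O), phosphorus (P₂O₅), sulfur.
That vertex is x1 = 0.7391, x3 = 2.237, x4 = 0.9304.
Total cost: 1.03·0.7391 + 0.93·2.237 + 0.67·0.9304 = 3.4651.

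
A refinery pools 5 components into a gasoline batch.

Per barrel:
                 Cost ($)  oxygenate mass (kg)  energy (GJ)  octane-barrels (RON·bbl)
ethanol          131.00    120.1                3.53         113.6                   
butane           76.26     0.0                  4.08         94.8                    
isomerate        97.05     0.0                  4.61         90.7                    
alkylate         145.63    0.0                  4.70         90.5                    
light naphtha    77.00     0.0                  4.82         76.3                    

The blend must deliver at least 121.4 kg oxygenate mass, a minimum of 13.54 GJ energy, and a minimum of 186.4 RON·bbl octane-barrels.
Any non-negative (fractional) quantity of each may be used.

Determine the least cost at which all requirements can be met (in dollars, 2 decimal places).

$291.72

This is a linear program. Let x1 = barrels of ethanol, x2 = barrels of butane, x3 = barrels of isomerate, x4 = barrels of alkylate, x5 = barrels of light naphtha.
Minimise 131x1 + 76.26x2 + 97.05x3 + 145.63x4 + 77x5 subject to:
  120.1x1 ≥ 121.4   (oxygenate mass)
  3.53x1 + 4.08x2 + 4.61x3 + 4.7x4 + 4.82x5 ≥ 13.54   (energy)
  113.6x1 + 94.8x2 + 90.7x3 + 90.5x4 + 76.3x5 ≥ 186.4   (octane-barrels)
  x1, x2, x3, x4, x5 ≥ 0.
The cheapest feasible vertex uses only ethanol, light naphtha; butane, isomerate, alkylate are not used. The oxygenate mass and energy requirements are met with equality.
Optimal quantities: ethanol = 1.01082 barrels, light naphtha = 2.06884 barrels.
Cost = 131·1.01082 + 77·2.06884 = 291.7181.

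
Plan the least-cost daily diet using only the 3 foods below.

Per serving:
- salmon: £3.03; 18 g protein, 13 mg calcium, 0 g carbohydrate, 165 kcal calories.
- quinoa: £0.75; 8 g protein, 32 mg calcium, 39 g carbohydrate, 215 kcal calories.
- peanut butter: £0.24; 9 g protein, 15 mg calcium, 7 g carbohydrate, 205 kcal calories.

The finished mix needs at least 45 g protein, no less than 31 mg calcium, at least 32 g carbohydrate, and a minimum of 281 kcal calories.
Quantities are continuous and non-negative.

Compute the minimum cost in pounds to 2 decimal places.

Set it up as a linear program. Let x1 = servings of salmon, x2 = servings of quinoa, x3 = servings of peanut butter.
Minimize 3.03x1 + 0.75x2 + 0.24x3 subject to:
  18x1 + 8x2 + 9x3 ≥ 45   (protein)
  13x1 + 32x2 + 15x3 ≥ 31   (calcium)
  39x2 + 7x3 ≥ 32   (carbohydrate)
  165x1 + 215x2 + 205x3 ≥ 281   (calories)
  x1, x2, x3 ≥ 0.
The cheapest feasible vertex uses only peanut butter; salmon, quinoa are not used. Binding constraint: protein.
That vertex is x3 = 5.
Hence cost = 0.24·5 = £1.2000.

£1.20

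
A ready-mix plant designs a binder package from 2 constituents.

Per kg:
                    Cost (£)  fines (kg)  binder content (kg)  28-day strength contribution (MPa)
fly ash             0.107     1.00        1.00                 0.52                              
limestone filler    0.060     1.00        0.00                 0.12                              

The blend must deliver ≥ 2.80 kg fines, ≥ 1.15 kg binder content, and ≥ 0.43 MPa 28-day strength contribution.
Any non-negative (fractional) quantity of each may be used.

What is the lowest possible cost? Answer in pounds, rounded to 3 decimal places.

£0.222

Treat it as an LP. Let x1 = kg of fly ash, x2 = kg of limestone filler.
Minimise 0.107x1 + 0.06x2 subject to:
  1x1 + 1x2 ≥ 2.8   (fines)
  1x1 ≥ 1.15   (binder content)
  0.52x1 + 0.12x2 ≥ 0.43   (28-day strength contribution)
  x1, x2 ≥ 0.
Both inputs are positive at the optimum. Binding constraints: fines and binder content.
That vertex is x1 = 1.15, x2 = 1.65.
Cost = 0.107·1.15 + 0.06·1.65 = 0.22205.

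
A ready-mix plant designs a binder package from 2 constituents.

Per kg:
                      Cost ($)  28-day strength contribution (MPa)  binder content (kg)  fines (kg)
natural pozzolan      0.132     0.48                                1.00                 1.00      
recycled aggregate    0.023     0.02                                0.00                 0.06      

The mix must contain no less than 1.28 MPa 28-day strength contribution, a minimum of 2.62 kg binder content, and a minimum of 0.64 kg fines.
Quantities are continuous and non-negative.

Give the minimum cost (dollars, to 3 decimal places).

$0.352

Set it up as a linear program. Let x1 = kg of natural pozzolan, x2 = kg of recycled aggregate.
min 0.132x1 + 0.023x2 with:
  0.48x1 + 0.02x2 ≥ 1.28   (28-day strength contribution)
  1x1 ≥ 2.62   (binder content)
  1x1 + 0.06x2 ≥ 0.64   (fines)
  x1, x2 ≥ 0.
The cheapest feasible vertex uses only natural pozzolan; recycled aggregate is not used. There the 28-day strength contribution constraint is tight.
That vertex is x1 = 2.667.
Total cost: 0.132·2.667 = 0.35204.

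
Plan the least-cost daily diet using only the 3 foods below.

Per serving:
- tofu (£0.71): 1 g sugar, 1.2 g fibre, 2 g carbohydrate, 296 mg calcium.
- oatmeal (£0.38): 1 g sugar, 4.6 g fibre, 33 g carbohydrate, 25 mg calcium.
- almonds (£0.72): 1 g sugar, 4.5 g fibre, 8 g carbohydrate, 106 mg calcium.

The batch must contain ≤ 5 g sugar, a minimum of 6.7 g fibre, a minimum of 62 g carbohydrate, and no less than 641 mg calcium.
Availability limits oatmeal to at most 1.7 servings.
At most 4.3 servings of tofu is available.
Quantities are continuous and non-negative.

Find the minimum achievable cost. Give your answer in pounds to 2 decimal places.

£2.20

This is a linear program. Let x1 = servings of tofu, x2 = servings of oatmeal, x3 = servings of almonds.
min 0.71x1 + 0.38x2 + 0.72x3 s.t.:
  1x1 + 1x2 + 1x3 ≤ 5   (sugar)
  1.2x1 + 4.6x2 + 4.5x3 ≥ 6.7   (fibre)
  2x1 + 33x2 + 8x3 ≥ 62   (carbohydrate)
  296x1 + 25x2 + 106x3 ≥ 641   (calcium)
  x2 ≤ 1.7
  x1 ≤ 4.3
  x1, x2, x3 ≥ 0.
All 3 inputs are positive at the optimum. The carbohydrate, calcium, the oatmeal cap requirements are met with equality.
Solving gives x1 = 1.931, x2 = 1.7, x3 = 0.2548.
Hence cost = 0.71·1.931 + 0.38·1.7 + 0.72·0.2548 = £2.2005.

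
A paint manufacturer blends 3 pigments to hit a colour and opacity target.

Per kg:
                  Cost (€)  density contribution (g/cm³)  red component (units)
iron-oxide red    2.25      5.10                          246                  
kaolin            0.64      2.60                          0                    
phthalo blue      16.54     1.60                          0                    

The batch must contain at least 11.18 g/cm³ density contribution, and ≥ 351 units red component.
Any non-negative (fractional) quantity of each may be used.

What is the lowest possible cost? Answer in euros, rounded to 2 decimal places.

This is a linear program. Let x1 = kg of iron-oxide red, x2 = kg of kaolin, x3 = kg of phthalo blue.
min 2.25x1 + 0.64x2 + 16.54x3 s.t.:
  5.1x1 + 2.6x2 + 1.6x3 ≥ 11.18   (density contribution)
  246x1 ≥ 351   (red component)
  x1, x2, x3 ≥ 0.
The optimal basis is {iron-oxide red, kaolin}; phthalo blue drops out. The density contribution and red component requirements are met with equality.
That vertex is x1 = 1.427, x2 = 1.501.
Total cost: 2.25·1.427 + 0.64·1.501 = 4.1714.

€4.17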